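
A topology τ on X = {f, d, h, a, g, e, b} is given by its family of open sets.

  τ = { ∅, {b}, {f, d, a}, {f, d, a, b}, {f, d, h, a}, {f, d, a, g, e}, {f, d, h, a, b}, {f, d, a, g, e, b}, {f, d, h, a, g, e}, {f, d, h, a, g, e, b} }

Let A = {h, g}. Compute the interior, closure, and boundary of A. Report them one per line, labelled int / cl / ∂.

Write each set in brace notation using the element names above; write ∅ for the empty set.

int(A) = ∅
cl(A)  = {h, g, e}
∂A     = {h, g, e}

open subsets of A: ∅; so int(A) = ∅
closure: X∖int(X∖A) = X∖{f, d, a, b} = {h, g, e}
∂A = {h, g, e} minus ∅ = {h, g, e}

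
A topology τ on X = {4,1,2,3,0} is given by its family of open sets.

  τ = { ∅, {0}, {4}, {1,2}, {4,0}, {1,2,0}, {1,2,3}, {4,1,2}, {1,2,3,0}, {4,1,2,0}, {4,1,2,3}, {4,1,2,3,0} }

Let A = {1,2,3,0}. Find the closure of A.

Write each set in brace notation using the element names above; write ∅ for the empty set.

complement {4}; its interior {4}; cl(A) = X∖{4} = {1,2,3,0}

{1,2,3,0}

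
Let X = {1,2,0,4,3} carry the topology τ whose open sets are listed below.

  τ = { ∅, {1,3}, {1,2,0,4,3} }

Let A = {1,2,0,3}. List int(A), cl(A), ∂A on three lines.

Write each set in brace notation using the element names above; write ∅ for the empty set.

open subsets of A: ∅, {1,3}; so int(A) = {1,3}
closure: X∖int(X∖A) = X∖∅ = {1,2,0,4,3}
∂A = {1,2,0,4,3} minus {1,3} = {2,0,4}

int(A) = {1,3}
cl(A)  = {1,2,0,4,3}
∂A     = {2,0,4}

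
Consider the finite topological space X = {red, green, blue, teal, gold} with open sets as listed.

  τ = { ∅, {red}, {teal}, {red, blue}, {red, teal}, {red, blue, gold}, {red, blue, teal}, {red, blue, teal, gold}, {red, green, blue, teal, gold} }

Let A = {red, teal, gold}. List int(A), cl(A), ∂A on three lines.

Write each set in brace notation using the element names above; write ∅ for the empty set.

U open, U⊆A: ∅, {red}, {teal}, {red, teal}. int(A) = ⋃ = {red, teal}
X∖A={green, blue}, int(X∖A)=∅, hence cl(A)={red, green, blue, teal, gold}
∂A: remove int from cl → {green, blue, gold}

int(A) = {red, teal}
cl(A)  = {red, green, blue, teal, gold}
∂A     = {green, blue, gold}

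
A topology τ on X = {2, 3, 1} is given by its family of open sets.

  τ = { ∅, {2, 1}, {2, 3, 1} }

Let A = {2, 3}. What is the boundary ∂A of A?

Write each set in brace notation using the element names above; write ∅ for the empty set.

opens ⊆ A: ∅; union → int = ∅
complement {1}; its interior ∅; cl(A) = X∖∅ = {2, 3, 1}
boundary = {2, 3, 1} ∖ ∅ = {2, 3, 1}

{2, 3, 1}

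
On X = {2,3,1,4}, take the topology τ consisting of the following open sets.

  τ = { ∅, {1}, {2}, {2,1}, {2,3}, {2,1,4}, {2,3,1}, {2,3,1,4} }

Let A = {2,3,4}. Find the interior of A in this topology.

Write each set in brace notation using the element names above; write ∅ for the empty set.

{2,3}

opens ⊆ A: ∅, {2}, {2,3}; union → int = {2,3}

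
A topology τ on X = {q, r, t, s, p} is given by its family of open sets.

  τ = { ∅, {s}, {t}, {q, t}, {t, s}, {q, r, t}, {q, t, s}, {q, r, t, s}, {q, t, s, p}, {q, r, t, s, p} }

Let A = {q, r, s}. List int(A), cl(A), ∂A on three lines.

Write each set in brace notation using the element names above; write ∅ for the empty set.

int(A) = {s}
cl(A)  = {q, r, s, p}
∂A     = {q, r, p}

U open, U⊆A: ∅, {s}. int(A) = ⋃ = {s}
X∖A={t, p}, int(X∖A)={t}, hence cl(A)={q, r, s, p}
∂A: remove int from cl → {q, r, p}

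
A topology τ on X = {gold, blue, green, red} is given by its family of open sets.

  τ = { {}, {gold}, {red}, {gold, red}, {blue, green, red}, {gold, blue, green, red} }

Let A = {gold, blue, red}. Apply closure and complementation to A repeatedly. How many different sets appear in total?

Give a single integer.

cl via duality: int({green}) = {}, so X∖{} = {gold, blue, green, red}
Write k for closure, c for complement:
  1. A     = {gold, blue, red}
  2. kA    = {gold, blue, green, red}
  3. cA    = {green}
  4. ckA   = {}
  5. kcA   = {blue, green}
  6. ckcA  = {gold, red}
applying k or c yields no new set

6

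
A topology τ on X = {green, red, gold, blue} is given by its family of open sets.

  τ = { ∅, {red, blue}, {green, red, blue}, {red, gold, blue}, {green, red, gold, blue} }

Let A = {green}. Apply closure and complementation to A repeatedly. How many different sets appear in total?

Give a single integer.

complement {red, gold, blue}; its interior {red, gold, blue}; cl(A) = X∖{red, gold, blue} = {green}
With k = closure, c = complement:
  1. A     = {green}
  2. cA    = {red, gold, blue}
  3. kcA   = {green, red, gold, blue}
  4. ckcA  = ∅
k, c of each give nothing new

4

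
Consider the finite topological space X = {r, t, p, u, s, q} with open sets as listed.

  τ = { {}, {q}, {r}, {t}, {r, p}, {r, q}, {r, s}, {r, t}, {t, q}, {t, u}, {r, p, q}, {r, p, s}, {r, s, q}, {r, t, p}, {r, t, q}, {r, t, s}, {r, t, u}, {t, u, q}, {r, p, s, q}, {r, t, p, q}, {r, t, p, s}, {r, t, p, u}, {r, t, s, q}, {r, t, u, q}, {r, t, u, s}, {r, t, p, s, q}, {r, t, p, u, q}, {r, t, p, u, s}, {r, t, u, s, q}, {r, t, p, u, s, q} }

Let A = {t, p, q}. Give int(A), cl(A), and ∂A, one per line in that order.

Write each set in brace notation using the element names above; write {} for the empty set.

open subsets of A: {}, {t}, {q}, {t, q}; so int(A) = {t, q}
closure: X∖int(X∖A) = X∖{r, s} = {t, p, u, q}
∂A = {t, p, u, q} minus {t, q} = {p, u}

int(A) = {t, q}
cl(A)  = {t, p, u, q}
∂A     = {p, u}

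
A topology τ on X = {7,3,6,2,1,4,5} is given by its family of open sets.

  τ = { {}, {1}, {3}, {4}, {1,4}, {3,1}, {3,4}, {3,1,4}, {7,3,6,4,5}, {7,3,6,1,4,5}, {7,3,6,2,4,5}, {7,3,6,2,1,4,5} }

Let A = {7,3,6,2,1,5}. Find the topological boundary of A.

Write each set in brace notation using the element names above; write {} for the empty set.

{7,6,2,5}

opens ⊆ A: {}, {3}, {1}, {3,1}; union → int = {3,1}
complement {4}; its interior {4}; cl(A) = X∖{4} = {7,3,6,2,1,5}
boundary = {7,3,6,2,1,5} ∖ {3,1} = {7,6,2,5}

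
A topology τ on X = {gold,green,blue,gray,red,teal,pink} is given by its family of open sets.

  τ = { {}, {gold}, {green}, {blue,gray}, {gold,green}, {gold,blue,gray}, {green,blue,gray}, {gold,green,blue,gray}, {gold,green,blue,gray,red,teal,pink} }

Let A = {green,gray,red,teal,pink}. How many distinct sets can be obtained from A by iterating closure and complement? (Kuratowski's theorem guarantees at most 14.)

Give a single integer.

10

cl via duality: int({gold,blue}) = {gold}, so X∖{gold} = {green,blue,gray,red,teal,pink}
Write k for closure, c for complement:
  1. A     = {green,gray,red,teal,pink}
  2. kA    = {green,blue,gray,red,teal,pink}
  3. cA    = {gold,blue}
  4. ckA   = {gold}
  5. kcA   = {gold,blue,gray,red,teal,pink}
  6. kckA  = {gold,red,teal,pink}
  7. ckcA  = {green}
  8. ckckA = {green,blue,gray}
  9. kckcA = {green,red,teal,pink}
  10. ckckcA = {gold,blue,gray}
applying k or c yields no new set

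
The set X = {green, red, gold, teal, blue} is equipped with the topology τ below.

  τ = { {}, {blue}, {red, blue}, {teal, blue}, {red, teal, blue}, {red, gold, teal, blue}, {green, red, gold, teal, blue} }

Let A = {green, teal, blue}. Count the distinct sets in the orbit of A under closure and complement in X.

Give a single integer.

cl via duality: int({red, gold}) = {}, so X∖{} = {green, red, gold, teal, blue}
Write k for closure, c for complement:
  1. A     = {green, teal, blue}
  2. kA    = {green, red, gold, teal, blue}
  3. cA    = {red, gold}
  4. ckA   = {}
  5. kcA   = {green, red, gold}
  6. ckcA  = {teal, blue}
applying k or c yields no new set

6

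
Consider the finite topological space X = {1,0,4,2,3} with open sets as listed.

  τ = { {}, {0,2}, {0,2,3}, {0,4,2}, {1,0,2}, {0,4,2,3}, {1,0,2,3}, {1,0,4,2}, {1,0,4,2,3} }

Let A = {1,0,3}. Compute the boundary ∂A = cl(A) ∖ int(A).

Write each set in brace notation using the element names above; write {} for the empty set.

{1,0,4,2,3}

open subsets of A: {}; so int(A) = {}
closure: X∖int(X∖A) = X∖{} = {1,0,4,2,3}
∂A = {1,0,4,2,3} minus {} = {1,0,4,2,3}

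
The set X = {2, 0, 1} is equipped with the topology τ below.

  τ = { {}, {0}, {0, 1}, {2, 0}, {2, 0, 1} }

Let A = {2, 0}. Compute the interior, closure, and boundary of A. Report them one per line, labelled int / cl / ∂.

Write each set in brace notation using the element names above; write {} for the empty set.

opens ⊆ A: {}, {0}, {2, 0}; union → int = {2, 0}
complement {1}; its interior {}; cl(A) = X∖{} = {2, 0, 1}
boundary = {2, 0, 1} ∖ {2, 0} = {1}

int(A) = {2, 0}
cl(A)  = {2, 0, 1}
∂A     = {1}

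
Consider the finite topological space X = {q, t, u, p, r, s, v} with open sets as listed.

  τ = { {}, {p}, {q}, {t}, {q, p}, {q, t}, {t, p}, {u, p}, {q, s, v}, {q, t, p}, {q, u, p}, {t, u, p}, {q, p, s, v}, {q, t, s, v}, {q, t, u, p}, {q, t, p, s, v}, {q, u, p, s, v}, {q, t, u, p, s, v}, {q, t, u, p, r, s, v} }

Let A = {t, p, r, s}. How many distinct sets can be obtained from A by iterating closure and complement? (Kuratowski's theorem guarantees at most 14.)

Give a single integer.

10

closure: X∖int(X∖A) = X∖{q} = {t, u, p, r, s, v}
Let k=closure and c=complement:
  1. A     = {t, p, r, s}
  2. kA    = {t, u, p, r, s, v}
  3. cA    = {q, u, v}
  4. ckA   = {q}
  5. kcA   = {q, u, r, s, v}
  6. kckA  = {q, r, s, v}
  7. ckcA  = {t, p}
  8. ckckA = {t, u, p}
  9. kckcA = {t, u, p, r}
  10. ckckcA = {q, s, v}
— saturated at 10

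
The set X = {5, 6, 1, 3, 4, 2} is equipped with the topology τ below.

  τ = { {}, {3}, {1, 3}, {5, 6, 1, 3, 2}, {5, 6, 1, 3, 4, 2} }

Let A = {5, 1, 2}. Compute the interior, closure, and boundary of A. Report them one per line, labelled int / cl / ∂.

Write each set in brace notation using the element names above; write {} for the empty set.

interior: largest open inside A is {} (from {})
cl via duality: int({6, 3, 4}) = {3}, so X∖{3} = {5, 6, 1, 4, 2}
cl∖int = {5, 6, 1, 4, 2}

int(A) = {}
cl(A)  = {5, 6, 1, 4, 2}
∂A     = {5, 6, 1, 4, 2}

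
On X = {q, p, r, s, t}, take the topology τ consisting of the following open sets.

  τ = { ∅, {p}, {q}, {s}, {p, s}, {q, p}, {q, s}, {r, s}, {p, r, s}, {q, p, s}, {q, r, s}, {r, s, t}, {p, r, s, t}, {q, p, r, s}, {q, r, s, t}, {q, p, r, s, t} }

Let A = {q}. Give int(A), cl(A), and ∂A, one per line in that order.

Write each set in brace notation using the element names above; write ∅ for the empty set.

int(A) = {q}
cl(A)  = {q}
∂A     = ∅

opens ⊆ A: ∅, {q}; union → int = {q}
complement {p, r, s, t}; its interior {p, r, s, t}; cl(A) = X∖{p, r, s, t} = {q}
boundary = {q} ∖ {q} = ∅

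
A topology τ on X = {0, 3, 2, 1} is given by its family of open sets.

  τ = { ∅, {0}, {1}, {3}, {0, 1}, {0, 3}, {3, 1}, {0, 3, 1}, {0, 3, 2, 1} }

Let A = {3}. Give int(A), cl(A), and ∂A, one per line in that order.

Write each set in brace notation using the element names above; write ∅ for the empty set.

int(A) = {3}
cl(A)  = {3, 2}
∂A     = {2}

U open, U⊆A: ∅, {3}. int(A) = ⋃ = {3}
X∖A={0, 2, 1}, int(X∖A)={0, 1}, hence cl(A)={3, 2}
∂A: remove int from cl → {2}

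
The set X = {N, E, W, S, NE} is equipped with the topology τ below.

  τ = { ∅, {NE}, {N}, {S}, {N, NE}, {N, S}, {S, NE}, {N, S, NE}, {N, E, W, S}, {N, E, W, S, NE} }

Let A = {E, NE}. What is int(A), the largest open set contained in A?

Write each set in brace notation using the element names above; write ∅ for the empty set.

{NE}

open subsets of A: ∅, {NE}; so int(A) = {NE}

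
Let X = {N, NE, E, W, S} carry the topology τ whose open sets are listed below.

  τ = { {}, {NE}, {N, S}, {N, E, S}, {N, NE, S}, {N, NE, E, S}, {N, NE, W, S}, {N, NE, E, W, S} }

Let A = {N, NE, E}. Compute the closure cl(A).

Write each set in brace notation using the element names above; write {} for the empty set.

{N, NE, E, W, S}

cl via duality: int({W, S}) = {}, so X∖{} = {N, NE, E, W, S}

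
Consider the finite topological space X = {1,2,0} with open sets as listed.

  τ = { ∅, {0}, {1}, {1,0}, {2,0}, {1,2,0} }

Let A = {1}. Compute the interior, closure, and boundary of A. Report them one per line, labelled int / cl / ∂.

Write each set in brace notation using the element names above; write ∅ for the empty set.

int(A) = {1}
cl(A)  = {1}
∂A     = ∅

U open, U⊆A: ∅, {1}. int(A) = ⋃ = {1}
X∖A={2,0}, int(X∖A)={2,0}, hence cl(A)={1}
∂A: remove int from cl → ∅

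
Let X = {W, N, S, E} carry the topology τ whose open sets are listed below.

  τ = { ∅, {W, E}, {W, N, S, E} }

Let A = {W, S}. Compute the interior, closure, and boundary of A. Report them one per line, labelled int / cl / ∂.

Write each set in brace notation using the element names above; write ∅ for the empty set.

int(A) = ∅
cl(A)  = {W, N, S, E}
∂A     = {W, N, S, E}

open subsets of A: ∅; so int(A) = ∅
closure: X∖int(X∖A) = X∖∅ = {W, N, S, E}
∂A = {W, N, S, E} minus ∅ = {W, N, S, E}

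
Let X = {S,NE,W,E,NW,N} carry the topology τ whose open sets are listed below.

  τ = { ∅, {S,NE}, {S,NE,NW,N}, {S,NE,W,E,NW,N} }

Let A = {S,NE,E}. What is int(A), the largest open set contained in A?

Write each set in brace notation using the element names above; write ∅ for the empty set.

opens ⊆ A: ∅, {S,NE}; union → int = {S,NE}

{S,NE}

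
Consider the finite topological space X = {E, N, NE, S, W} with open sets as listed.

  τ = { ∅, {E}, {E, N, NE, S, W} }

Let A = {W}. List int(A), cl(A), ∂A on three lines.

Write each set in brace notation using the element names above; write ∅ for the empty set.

interior: largest open inside A is ∅ (from ∅)
cl via duality: int({E, N, NE, S}) = {E}, so X∖{E} = {N, NE, S, W}
cl∖int = {N, NE, S, W}

int(A) = ∅
cl(A)  = {N, NE, S, W}
∂A     = {N, NE, S, W}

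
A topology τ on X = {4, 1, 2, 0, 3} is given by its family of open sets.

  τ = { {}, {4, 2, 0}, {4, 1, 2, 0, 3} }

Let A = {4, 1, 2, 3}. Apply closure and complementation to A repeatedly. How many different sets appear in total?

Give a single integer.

4

closure: X∖int(X∖A) = X∖{} = {4, 1, 2, 0, 3}
Let k=closure and c=complement:
  1. A     = {4, 1, 2, 3}
  2. kA    = {4, 1, 2, 0, 3}
  3. cA    = {0}
  4. ckA   = {}
— saturated at 4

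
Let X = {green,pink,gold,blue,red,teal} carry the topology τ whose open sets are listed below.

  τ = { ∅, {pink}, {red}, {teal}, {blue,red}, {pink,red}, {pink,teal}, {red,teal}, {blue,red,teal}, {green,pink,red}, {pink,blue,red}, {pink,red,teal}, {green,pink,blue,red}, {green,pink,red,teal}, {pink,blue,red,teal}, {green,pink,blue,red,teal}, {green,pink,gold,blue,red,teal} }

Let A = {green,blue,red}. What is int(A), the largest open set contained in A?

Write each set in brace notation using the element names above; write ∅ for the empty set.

opens ⊆ A: ∅, {red}, {blue,red}; union → int = {blue,red}

{blue,red}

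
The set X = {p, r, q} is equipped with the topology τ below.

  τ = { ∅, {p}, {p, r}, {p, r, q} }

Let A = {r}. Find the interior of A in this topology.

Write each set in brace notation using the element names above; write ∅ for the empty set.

∅

opens ⊆ A: ∅; union → int = ∅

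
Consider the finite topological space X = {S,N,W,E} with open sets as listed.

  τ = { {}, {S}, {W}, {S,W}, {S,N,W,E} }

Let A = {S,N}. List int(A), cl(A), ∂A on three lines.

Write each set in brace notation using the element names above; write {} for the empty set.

int(A) = {S}
cl(A)  = {S,N,E}
∂A     = {N,E}

open subsets of A: {}, {S}; so int(A) = {S}
closure: X∖int(X∖A) = X∖{W} = {S,N,E}
∂A = {S,N,E} minus {S} = {N,E}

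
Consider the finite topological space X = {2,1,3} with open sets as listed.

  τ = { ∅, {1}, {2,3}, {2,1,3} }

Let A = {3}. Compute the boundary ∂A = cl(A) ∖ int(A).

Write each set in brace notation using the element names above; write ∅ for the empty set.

open subsets of A: ∅; so int(A) = ∅
closure: X∖int(X∖A) = X∖{1} = {2,3}
∂A = {2,3} minus ∅ = {2,3}

{2,3}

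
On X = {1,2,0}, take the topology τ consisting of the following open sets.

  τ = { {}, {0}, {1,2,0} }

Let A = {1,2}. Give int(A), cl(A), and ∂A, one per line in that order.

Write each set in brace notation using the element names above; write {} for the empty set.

interior: largest open inside A is {} (from {})
cl via duality: int({0}) = {0}, so X∖{0} = {1,2}
cl∖int = {1,2}

int(A) = {}
cl(A)  = {1,2}
∂A     = {1,2}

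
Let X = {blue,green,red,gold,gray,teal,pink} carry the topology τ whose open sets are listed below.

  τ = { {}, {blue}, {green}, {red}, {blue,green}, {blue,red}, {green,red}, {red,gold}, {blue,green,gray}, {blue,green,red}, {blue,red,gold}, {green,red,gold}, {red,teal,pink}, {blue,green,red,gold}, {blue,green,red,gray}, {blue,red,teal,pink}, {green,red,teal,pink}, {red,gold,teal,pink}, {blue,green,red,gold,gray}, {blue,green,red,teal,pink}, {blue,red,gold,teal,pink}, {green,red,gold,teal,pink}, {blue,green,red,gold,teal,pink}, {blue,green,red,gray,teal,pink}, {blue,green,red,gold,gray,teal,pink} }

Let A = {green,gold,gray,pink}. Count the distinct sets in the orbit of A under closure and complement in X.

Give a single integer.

8

closure: X∖int(X∖A) = X∖{blue,red} = {green,gold,gray,teal,pink}
Let k=closure and c=complement:
  1. A     = {green,gold,gray,pink}
  2. kA    = {green,gold,gray,teal,pink}
  3. cA    = {blue,red,teal}
  4. ckA   = {blue,red}
  5. kcA   = {blue,red,gold,gray,teal,pink}
  6. ckcA  = {green}
  7. kckcA = {green,gray}
  8. ckckcA = {blue,red,gold,teal,pink}
— saturated at 8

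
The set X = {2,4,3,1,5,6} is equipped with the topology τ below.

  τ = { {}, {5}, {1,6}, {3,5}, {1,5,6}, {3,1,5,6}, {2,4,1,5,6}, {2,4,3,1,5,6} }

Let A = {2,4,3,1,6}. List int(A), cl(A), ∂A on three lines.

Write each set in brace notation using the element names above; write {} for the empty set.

int(A) = {1,6}
cl(A)  = {2,4,3,1,6}
∂A     = {2,4,3}

interior: largest open inside A is {1,6} (from {}, {1,6})
cl via duality: int({5}) = {5}, so X∖{5} = {2,4,3,1,6}
cl∖int = {2,4,3}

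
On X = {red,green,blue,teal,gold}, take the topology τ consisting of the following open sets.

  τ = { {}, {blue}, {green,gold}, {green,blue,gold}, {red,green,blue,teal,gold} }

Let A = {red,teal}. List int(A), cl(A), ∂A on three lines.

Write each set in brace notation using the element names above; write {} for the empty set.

int(A) = {}
cl(A)  = {red,teal}
∂A     = {red,teal}

U open, U⊆A: {}. int(A) = ⋃ = {}
X∖A={green,blue,gold}, int(X∖A)={green,blue,gold}, hence cl(A)={red,teal}
∂A: remove int from cl → {red,teal}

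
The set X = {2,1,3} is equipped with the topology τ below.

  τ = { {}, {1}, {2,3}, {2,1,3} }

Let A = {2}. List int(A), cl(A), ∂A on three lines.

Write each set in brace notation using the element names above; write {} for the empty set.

opens ⊆ A: {}; union → int = {}
complement {1,3}; its interior {1}; cl(A) = X∖{1} = {2,3}
boundary = {2,3} ∖ {} = {2,3}

int(A) = {}
cl(A)  = {2,3}
∂A     = {2,3}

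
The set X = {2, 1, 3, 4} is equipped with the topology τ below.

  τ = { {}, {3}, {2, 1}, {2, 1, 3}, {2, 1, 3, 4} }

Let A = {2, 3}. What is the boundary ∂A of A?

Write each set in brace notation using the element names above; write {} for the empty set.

U open, U⊆A: {}, {3}. int(A) = ⋃ = {3}
X∖A={1, 4}, int(X∖A)={}, hence cl(A)={2, 1, 3, 4}
∂A: remove int from cl → {2, 1, 4}

{2, 1, 4}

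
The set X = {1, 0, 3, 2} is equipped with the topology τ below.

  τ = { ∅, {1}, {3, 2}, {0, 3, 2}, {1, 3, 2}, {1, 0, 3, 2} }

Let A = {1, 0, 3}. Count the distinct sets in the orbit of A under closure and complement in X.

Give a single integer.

6

X∖A={2}, int(X∖A)=∅, hence cl(A)={1, 0, 3, 2}
Orbit (k=closure, c=complement):
  1. A     = {1, 0, 3}
  2. kA    = {1, 0, 3, 2}
  3. cA    = {2}
  4. ckA   = ∅
  5. kcA   = {0, 3, 2}
  6. ckcA  = {1}
(closed under both — stop)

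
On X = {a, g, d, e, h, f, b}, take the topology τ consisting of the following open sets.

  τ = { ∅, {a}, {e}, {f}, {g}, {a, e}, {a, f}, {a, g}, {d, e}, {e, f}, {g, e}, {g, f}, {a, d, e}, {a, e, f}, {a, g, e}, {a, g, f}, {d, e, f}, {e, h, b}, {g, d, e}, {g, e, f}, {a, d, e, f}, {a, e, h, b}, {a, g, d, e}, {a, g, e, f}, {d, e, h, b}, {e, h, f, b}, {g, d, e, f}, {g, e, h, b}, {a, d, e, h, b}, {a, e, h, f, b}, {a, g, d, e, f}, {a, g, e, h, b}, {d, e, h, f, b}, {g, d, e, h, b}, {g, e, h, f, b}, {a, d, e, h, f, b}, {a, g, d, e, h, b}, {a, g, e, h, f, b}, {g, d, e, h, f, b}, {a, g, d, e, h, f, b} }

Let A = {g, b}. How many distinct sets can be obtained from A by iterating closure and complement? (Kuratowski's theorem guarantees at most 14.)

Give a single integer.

complement {a, d, e, h, f}; its interior {a, d, e, f}; cl(A) = X∖{a, d, e, f} = {g, h, b}
With k = closure, c = complement:
  1. A     = {g, b}
  2. kA    = {g, h, b}
  3. cA    = {a, d, e, h, f}
  4. ckA   = {a, d, e, f}
  5. kcA   = {a, d, e, h, f, b}
  6. ckcA  = {g}
k, c of each give nothing new

6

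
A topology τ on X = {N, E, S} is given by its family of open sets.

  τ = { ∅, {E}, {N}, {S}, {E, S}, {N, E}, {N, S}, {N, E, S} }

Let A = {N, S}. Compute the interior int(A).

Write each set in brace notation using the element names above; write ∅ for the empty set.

{N, S}

open subsets of A: ∅, {S}, {N}, {N, S}; so int(A) = {N, S}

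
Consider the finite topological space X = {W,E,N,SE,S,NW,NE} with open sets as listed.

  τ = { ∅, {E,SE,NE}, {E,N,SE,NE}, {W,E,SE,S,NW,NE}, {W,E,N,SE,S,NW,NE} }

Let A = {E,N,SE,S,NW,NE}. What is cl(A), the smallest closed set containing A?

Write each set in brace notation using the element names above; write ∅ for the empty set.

X∖A={W}, int(X∖A)=∅, hence cl(A)={W,E,N,SE,S,NW,NE}

{W,E,N,SE,S,NW,NE}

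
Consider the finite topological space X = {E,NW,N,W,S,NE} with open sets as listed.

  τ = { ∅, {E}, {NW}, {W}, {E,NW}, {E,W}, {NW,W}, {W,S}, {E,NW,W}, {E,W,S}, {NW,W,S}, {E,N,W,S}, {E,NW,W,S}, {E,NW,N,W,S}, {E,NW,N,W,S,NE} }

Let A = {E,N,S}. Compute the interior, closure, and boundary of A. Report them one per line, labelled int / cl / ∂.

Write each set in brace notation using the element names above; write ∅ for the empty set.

open subsets of A: ∅, {E}; so int(A) = {E}
closure: X∖int(X∖A) = X∖{NW,W} = {E,N,S,NE}
∂A = {E,N,S,NE} minus {E} = {N,S,NE}

int(A) = {E}
cl(A)  = {E,N,S,NE}
∂A     = {N,S,NE}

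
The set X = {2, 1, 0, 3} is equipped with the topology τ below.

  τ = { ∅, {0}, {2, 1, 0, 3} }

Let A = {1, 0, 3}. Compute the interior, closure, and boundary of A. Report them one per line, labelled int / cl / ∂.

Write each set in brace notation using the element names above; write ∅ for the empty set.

open subsets of A: ∅, {0}; so int(A) = {0}
closure: X∖int(X∖A) = X∖∅ = {2, 1, 0, 3}
∂A = {2, 1, 0, 3} minus {0} = {2, 1, 3}

int(A) = {0}
cl(A)  = {2, 1, 0, 3}
∂A     = {2, 1, 3}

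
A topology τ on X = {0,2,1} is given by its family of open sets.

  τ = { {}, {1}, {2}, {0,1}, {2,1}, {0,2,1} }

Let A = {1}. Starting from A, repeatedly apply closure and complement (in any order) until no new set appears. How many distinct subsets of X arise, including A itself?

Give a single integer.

closure: X∖int(X∖A) = X∖{2} = {0,1}
Let k=closure and c=complement:
  1. A     = {1}
  2. kA    = {0,1}
  3. cA    = {0,2}
  4. ckA   = {2}
— saturated at 4

4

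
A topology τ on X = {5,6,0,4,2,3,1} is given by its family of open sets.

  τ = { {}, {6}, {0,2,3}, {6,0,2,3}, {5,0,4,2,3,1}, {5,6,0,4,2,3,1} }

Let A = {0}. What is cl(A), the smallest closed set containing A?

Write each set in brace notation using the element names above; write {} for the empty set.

{5,0,4,2,3,1}

complement {5,6,4,2,3,1}; its interior {6}; cl(A) = X∖{6} = {5,0,4,2,3,1}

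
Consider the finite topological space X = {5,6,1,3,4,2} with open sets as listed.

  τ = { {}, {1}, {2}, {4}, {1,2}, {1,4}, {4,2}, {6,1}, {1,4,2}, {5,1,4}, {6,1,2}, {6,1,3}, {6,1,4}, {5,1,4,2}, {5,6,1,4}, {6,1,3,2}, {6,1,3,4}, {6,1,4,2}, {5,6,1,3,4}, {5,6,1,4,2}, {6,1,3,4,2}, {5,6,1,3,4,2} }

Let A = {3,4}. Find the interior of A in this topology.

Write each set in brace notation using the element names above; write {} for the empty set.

interior: largest open inside A is {4} (from {}, {4})

{4}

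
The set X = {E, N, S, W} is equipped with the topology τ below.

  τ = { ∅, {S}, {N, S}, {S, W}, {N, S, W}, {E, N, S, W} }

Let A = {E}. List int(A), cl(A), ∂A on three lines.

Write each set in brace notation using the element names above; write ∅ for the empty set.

interior: largest open inside A is ∅ (from ∅)
cl via duality: int({N, S, W}) = {N, S, W}, so X∖{N, S, W} = {E}
cl∖int = {E}

int(A) = ∅
cl(A)  = {E}
∂A     = {E}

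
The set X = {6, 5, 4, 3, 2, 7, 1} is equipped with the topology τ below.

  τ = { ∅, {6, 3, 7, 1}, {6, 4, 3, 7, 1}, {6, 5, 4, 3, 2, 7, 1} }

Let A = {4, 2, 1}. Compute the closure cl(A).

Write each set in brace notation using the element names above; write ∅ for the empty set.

{6, 5, 4, 3, 2, 7, 1}

complement {6, 5, 3, 7}; its interior ∅; cl(A) = X∖∅ = {6, 5, 4, 3, 2, 7, 1}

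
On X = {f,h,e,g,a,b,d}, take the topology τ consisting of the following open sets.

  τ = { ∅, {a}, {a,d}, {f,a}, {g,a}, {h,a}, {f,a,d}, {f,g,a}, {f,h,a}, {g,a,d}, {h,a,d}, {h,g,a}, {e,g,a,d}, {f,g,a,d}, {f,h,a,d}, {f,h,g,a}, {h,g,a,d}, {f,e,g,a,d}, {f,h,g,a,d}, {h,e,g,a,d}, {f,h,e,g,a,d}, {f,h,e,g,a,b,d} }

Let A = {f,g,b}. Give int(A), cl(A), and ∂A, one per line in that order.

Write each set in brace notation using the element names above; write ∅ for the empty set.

int(A) = ∅
cl(A)  = {f,e,g,b}
∂A     = {f,e,g,b}

opens ⊆ A: ∅; union → int = ∅
complement {h,e,a,d}; its interior {h,a,d}; cl(A) = X∖{h,a,d} = {f,e,g,b}
boundary = {f,e,g,b} ∖ ∅ = {f,e,g,b}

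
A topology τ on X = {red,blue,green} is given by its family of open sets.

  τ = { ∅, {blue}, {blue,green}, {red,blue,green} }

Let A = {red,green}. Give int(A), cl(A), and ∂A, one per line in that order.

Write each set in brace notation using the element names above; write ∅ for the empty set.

int(A) = ∅
cl(A)  = {red,green}
∂A     = {red,green}

open subsets of A: ∅; so int(A) = ∅
closure: X∖int(X∖A) = X∖{blue} = {red,green}
∂A = {red,green} minus ∅ = {red,green}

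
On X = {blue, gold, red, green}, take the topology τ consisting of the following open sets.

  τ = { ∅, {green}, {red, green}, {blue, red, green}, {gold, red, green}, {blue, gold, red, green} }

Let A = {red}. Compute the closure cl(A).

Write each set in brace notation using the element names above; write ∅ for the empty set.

{blue, gold, red}

closure: X∖int(X∖A) = X∖{green} = {blue, gold, red}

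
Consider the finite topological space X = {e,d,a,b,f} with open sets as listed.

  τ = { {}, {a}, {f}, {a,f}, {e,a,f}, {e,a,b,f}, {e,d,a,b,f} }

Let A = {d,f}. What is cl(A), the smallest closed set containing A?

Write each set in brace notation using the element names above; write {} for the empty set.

{e,d,b,f}

X∖A={e,a,b}, int(X∖A)={a}, hence cl(A)={e,d,b,f}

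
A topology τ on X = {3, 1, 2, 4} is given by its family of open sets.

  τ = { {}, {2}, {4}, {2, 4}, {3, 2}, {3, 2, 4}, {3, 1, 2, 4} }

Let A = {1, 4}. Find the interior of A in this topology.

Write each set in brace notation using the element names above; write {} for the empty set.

{4}

interior: largest open inside A is {4} (from {}, {4})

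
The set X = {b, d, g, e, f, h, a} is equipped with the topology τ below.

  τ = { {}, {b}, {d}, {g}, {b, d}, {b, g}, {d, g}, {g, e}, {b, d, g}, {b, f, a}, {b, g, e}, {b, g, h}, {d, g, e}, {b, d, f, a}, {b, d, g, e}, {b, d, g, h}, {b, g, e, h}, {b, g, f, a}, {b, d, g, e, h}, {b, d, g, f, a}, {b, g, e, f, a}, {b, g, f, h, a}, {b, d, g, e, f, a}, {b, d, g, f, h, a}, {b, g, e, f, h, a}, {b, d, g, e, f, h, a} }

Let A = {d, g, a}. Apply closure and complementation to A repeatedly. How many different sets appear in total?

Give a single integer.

complement {b, e, f, h}; its interior {b}; cl(A) = X∖{b} = {d, g, e, f, h, a}
With k = closure, c = complement:
  1. A     = {d, g, a}
  2. kA    = {d, g, e, f, h, a}
  3. cA    = {b, e, f, h}
  4. ckA   = {b}
  5. kcA   = {b, e, f, h, a}
  6. kckA  = {b, f, h, a}
  7. ckcA  = {d, g}
  8. ckckA = {d, g, e}
  9. kckcA = {d, g, e, h}
  10. ckckcA = {b, f, a}
k, c of each give nothing new

10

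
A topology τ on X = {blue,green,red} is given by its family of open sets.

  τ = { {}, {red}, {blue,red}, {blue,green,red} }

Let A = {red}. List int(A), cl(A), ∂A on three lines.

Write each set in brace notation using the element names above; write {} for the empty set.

U open, U⊆A: {}, {red}. int(A) = ⋃ = {red}
X∖A={blue,green}, int(X∖A)={}, hence cl(A)={blue,green,red}
∂A: remove int from cl → {blue,green}

int(A) = {red}
cl(A)  = {blue,green,red}
∂A     = {blue,green}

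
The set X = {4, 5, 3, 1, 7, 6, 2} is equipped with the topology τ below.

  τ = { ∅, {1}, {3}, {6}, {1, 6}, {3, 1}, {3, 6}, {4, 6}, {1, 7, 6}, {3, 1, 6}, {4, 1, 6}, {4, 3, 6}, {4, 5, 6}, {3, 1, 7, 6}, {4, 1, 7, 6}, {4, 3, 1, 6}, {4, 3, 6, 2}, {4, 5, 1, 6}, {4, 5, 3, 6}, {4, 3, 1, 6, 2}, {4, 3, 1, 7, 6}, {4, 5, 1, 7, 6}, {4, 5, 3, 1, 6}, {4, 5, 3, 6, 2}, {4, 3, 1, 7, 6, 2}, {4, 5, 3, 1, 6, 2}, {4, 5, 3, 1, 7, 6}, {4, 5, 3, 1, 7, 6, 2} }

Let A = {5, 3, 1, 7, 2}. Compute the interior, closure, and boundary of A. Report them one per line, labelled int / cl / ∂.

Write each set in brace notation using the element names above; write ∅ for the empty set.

U open, U⊆A: ∅, {1}, {3}, {3, 1}. int(A) = ⋃ = {3, 1}
X∖A={4, 6}, int(X∖A)={4, 6}, hence cl(A)={5, 3, 1, 7, 2}
∂A: remove int from cl → {5, 7, 2}

int(A) = {3, 1}
cl(A)  = {5, 3, 1, 7, 2}
∂A     = {5, 7, 2}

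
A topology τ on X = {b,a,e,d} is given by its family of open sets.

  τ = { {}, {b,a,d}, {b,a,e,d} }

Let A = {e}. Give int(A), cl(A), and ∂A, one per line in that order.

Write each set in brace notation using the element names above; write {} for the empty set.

opens ⊆ A: {}; union → int = {}
complement {b,a,d}; its interior {b,a,d}; cl(A) = X∖{b,a,d} = {e}
boundary = {e} ∖ {} = {e}

int(A) = {}
cl(A)  = {e}
∂A     = {e}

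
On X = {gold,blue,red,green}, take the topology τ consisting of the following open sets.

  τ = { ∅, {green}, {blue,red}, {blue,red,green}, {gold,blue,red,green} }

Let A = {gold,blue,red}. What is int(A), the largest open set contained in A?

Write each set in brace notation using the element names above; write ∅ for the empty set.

interior: largest open inside A is {blue,red} (from ∅, {blue,red})

{blue,red}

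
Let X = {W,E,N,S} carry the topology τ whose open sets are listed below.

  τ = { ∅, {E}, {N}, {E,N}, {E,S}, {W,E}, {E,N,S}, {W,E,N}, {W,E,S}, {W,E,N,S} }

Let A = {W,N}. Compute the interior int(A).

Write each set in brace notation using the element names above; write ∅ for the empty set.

{N}

U open, U⊆A: ∅, {N}. int(A) = ⋃ = {N}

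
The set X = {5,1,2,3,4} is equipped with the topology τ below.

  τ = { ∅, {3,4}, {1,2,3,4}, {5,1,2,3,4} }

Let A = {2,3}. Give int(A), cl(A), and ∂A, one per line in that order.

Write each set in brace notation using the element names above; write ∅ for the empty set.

opens ⊆ A: ∅; union → int = ∅
complement {5,1,4}; its interior ∅; cl(A) = X∖∅ = {5,1,2,3,4}
boundary = {5,1,2,3,4} ∖ ∅ = {5,1,2,3,4}

int(A) = ∅
cl(A)  = {5,1,2,3,4}
∂A     = {5,1,2,3,4}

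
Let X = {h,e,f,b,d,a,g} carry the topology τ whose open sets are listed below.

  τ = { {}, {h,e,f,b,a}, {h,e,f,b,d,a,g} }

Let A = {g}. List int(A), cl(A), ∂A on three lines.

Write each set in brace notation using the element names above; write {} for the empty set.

open subsets of A: {}; so int(A) = {}
closure: X∖int(X∖A) = X∖{h,e,f,b,a} = {d,g}
∂A = {d,g} minus {} = {d,g}

int(A) = {}
cl(A)  = {d,g}
∂A     = {d,g}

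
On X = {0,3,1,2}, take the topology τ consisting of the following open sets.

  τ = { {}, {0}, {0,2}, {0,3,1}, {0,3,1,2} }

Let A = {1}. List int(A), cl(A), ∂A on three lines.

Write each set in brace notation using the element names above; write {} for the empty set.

int(A) = {}
cl(A)  = {3,1}
∂A     = {3,1}

interior: largest open inside A is {} (from {})
cl via duality: int({0,3,2}) = {0,2}, so X∖{0,2} = {3,1}
cl∖int = {3,1}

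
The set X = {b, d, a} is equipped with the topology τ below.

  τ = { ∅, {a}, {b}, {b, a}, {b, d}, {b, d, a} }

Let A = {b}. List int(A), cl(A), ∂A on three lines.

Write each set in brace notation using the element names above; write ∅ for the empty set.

U open, U⊆A: ∅, {b}. int(A) = ⋃ = {b}
X∖A={d, a}, int(X∖A)={a}, hence cl(A)={b, d}
∂A: remove int from cl → {d}

int(A) = {b}
cl(A)  = {b, d}
∂A     = {d}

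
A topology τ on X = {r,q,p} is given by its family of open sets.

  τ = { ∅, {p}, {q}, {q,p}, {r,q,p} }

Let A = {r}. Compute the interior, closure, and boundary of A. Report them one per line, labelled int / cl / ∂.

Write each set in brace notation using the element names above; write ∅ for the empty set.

int(A) = ∅
cl(A)  = {r}
∂A     = {r}

U open, U⊆A: ∅. int(A) = ⋃ = ∅
X∖A={q,p}, int(X∖A)={q,p}, hence cl(A)={r}
∂A: remove int from cl → {r}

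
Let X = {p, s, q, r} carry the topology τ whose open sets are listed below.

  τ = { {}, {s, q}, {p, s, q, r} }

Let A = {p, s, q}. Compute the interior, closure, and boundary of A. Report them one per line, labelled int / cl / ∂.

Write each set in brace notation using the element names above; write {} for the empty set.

open subsets of A: {}, {s, q}; so int(A) = {s, q}
closure: X∖int(X∖A) = X∖{} = {p, s, q, r}
∂A = {p, s, q, r} minus {s, q} = {p, r}

int(A) = {s, q}
cl(A)  = {p, s, q, r}
∂A     = {p, r}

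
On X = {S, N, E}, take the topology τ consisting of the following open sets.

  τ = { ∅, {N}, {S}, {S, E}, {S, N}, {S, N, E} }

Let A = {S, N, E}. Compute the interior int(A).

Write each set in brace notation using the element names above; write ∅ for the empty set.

{S, N, E}

U open, U⊆A: ∅, {S}, {N}, {S, E}, {S, N}, {S, N, E}. int(A) = ⋃ = {S, N, E}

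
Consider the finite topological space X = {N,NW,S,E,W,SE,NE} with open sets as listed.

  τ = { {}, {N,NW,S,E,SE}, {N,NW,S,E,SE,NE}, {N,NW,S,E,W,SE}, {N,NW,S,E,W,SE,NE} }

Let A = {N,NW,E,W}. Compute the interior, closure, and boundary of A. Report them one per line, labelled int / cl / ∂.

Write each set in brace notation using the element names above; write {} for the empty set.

U open, U⊆A: {}. int(A) = ⋃ = {}
X∖A={S,SE,NE}, int(X∖A)={}, hence cl(A)={N,NW,S,E,W,SE,NE}
∂A: remove int from cl → {N,NW,S,E,W,SE,NE}

int(A) = {}
cl(A)  = {N,NW,S,E,W,SE,NE}
∂A     = {N,NW,S,E,W,SE,NE}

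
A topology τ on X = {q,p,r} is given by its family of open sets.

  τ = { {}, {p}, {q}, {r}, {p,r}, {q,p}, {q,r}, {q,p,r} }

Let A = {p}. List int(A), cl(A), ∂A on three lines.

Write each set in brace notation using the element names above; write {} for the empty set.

int(A) = {p}
cl(A)  = {p}
∂A     = {}

U open, U⊆A: {}, {p}. int(A) = ⋃ = {p}
X∖A={q,r}, int(X∖A)={q,r}, hence cl(A)={p}
∂A: remove int from cl → {}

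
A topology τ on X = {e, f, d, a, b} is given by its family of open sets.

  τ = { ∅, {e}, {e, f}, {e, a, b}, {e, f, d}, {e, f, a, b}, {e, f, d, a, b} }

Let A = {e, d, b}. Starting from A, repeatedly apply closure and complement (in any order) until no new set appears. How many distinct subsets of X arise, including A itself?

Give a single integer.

cl via duality: int({f, a}) = ∅, so X∖∅ = {e, f, d, a, b}
Write k for closure, c for complement:
  1. A     = {e, d, b}
  2. kA    = {e, f, d, a, b}
  3. cA    = {f, a}
  4. ckA   = ∅
  5. kcA   = {f, d, a, b}
  6. ckcA  = {e}
applying k or c yields no new set

6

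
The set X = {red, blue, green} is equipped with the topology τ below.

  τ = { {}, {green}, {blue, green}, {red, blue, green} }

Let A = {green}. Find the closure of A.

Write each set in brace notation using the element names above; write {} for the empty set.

X∖A={red, blue}, int(X∖A)={}, hence cl(A)={red, blue, green}

{red, blue, green}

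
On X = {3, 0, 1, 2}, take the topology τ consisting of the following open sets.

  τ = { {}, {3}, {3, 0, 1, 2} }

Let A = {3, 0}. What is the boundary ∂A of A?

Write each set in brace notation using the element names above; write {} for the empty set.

open subsets of A: {}, {3}; so int(A) = {3}
closure: X∖int(X∖A) = X∖{} = {3, 0, 1, 2}
∂A = {3, 0, 1, 2} minus {3} = {0, 1, 2}

{0, 1, 2}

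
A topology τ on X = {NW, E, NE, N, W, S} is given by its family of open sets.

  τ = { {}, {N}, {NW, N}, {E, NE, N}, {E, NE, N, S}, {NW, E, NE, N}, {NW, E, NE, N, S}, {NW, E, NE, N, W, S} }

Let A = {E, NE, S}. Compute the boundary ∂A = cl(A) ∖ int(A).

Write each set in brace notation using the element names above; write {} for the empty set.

U open, U⊆A: {}. int(A) = ⋃ = {}
X∖A={NW, N, W}, int(X∖A)={NW, N}, hence cl(A)={E, NE, W, S}
∂A: remove int from cl → {E, NE, W, S}

{E, NE, W, S}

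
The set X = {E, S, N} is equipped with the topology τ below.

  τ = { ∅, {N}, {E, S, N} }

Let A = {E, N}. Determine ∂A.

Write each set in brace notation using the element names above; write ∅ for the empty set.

opens ⊆ A: ∅, {N}; union → int = {N}
complement {S}; its interior ∅; cl(A) = X∖∅ = {E, S, N}
boundary = {E, S, N} ∖ {N} = {E, S}

{E, S}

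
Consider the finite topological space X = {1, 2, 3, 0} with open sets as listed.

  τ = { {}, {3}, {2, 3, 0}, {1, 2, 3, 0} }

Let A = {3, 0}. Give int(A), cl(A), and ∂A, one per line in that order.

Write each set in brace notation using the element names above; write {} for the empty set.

open subsets of A: {}, {3}; so int(A) = {3}
closure: X∖int(X∖A) = X∖{} = {1, 2, 3, 0}
∂A = {1, 2, 3, 0} minus {3} = {1, 2, 0}

int(A) = {3}
cl(A)  = {1, 2, 3, 0}
∂A     = {1, 2, 0}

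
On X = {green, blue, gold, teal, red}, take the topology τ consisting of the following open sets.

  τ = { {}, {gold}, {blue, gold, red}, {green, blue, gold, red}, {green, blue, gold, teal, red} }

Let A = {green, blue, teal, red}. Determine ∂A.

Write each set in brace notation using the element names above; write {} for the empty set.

interior: largest open inside A is {} (from {})
cl via duality: int({gold}) = {gold}, so X∖{gold} = {green, blue, teal, red}
cl∖int = {green, blue, teal, red}

{green, blue, teal, red}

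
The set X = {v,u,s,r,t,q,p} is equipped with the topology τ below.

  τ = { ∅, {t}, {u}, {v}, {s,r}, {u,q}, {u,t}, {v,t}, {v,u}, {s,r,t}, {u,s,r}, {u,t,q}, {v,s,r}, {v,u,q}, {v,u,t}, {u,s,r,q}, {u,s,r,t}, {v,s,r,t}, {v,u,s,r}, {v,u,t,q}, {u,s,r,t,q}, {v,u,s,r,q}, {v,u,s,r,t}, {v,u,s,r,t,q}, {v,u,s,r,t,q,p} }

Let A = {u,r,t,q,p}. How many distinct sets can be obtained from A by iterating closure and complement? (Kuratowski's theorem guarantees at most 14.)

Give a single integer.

10

cl via duality: int({v,s}) = {v}, so X∖{v} = {u,s,r,t,q,p}
Write k for closure, c for complement:
  1. A     = {u,r,t,q,p}
  2. kA    = {u,s,r,t,q,p}
  3. cA    = {v,s}
  4. ckA   = {v}
  5. kcA   = {v,s,r,p}
  6. kckA  = {v,p}
  7. ckcA  = {u,t,q}
  8. ckckA = {u,s,r,t,q}
  9. kckcA = {u,t,q,p}
  10. ckckcA = {v,s,r}
applying k or c yields no new set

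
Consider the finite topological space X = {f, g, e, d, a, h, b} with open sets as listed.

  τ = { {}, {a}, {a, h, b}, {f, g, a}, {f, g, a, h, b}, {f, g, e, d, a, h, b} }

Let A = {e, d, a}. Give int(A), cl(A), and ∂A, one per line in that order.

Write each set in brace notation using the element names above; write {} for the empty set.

open subsets of A: {}, {a}; so int(A) = {a}
closure: X∖int(X∖A) = X∖{} = {f, g, e, d, a, h, b}
∂A = {f, g, e, d, a, h, b} minus {a} = {f, g, e, d, h, b}

int(A) = {a}
cl(A)  = {f, g, e, d, a, h, b}
∂A     = {f, g, e, d, h, b}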